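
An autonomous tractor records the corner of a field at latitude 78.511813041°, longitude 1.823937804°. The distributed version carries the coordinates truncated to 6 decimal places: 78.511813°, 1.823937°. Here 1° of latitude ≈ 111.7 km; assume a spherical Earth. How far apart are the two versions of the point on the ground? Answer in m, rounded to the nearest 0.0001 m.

0.0185 m

Δlat = 78.511813041 − 78.511813 = +0.000000041°; Δlon = 1.823937804 − 1.823937 = +0.000000804°.
North–south shift: 0.000000041 × 111700 = 0.0045797 m.
E–W at 78.5118°: 0.000000804° × 111700 × cos 78.5118° = 0.000000804 × 111700 × 0.1992 ≈ 0.0178865 m.
Hypotenuse of the two orthogonal shifts: √(0.0045797² + 0.0178865²) = 0.0184634 m.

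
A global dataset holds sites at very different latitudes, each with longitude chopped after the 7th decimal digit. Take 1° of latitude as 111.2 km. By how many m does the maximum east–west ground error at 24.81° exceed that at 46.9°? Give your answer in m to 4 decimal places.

0.0025 m

Truncating at 7 decimal places can drop up to a full unit in the last place, so the longitude may be off by as much as 1e-07°.
At 24.81°: 1e-07° × 111200 × cos 24.81° = 1e-07 × 111200 × 0.9077 ≈ 0.010094 m.
Error at 46.9° = 1e-07° × 111200 × cos 46.9° ≈ 0.01112 × 0.6833 = 0.007598 m.
So the lower-latitude error exceeds the higher by 0.010094 − 0.007598 = 0.0024957 m.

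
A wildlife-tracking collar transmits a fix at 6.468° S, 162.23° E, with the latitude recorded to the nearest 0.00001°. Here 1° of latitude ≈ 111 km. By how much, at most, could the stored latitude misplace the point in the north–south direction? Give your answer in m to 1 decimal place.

0.6 m

Rounding to 5 decimal places leaves the latitude within ±5e-06° of the true value.
North–south distance: 5e-06° × 111000 m/° = 0.555 m.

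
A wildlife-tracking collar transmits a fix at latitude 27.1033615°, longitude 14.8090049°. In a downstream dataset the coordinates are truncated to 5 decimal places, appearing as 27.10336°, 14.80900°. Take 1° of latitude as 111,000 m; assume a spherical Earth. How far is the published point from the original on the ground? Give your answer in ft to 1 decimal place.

The latitude changed by +0.0000015° and the longitude by +0.0000049°.
North–south shift: 0.0000015 × 111000 = 0.1665 m.
E–W at 27.1034°: 0.0000049° × 111000 × cos 27.1034° = 0.0000049 × 111000 × 0.8902 ≈ 0.484172 m.
Distance: √(0.1665² + 0.484172²) ≈ 0.512001 m.
Converting: 0.512001 m × 3.2808 ft/m ≈ 1.6798 ft.

1.7 ft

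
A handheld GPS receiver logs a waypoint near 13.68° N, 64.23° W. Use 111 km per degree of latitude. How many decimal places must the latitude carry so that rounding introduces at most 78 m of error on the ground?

3 decimal places

One degree of latitude covers 111000 m.
Rounding to N decimal places gives at most 0.5 × 10⁻ᴺ degrees of error, i.e. 0.5 × 10⁻ᴺ × 111000 m.
Need 0.5 × 111000 × 10⁻ᴺ ≤ 78 → 10⁻ᴺ ≤ 1.405e-03, so N ≥ 2.85.
N = 2 would give 555 m (too coarse); N = 3 gives 55.5 m ≤ 78 m.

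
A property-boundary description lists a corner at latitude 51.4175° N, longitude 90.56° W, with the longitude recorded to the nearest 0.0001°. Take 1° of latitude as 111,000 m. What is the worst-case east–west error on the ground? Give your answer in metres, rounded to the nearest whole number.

Rounding to 4 decimal places leaves the longitude within ±5e-05° of the true value.
At latitude 51.4175° a degree of longitude spans 111000 m × cos 51.4175° = 111000 × 0.6236 ≈ 69224.1 m.
East–west error: 5e-05° × 69224.1 m/° ≈ 3.46121 m.

3 metres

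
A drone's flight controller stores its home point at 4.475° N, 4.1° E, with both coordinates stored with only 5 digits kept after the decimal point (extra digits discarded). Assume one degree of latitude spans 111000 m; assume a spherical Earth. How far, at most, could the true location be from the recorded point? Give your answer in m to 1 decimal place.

1.6 m

Truncating at 5 decimal places can drop up to a full unit in the last place, so each coordinate may be off by as much as 1e-05°.
Latitude error → 1e-05 × 111000 = 1.11 m along the meridian.
East–west component at 4.475°: 1e-05° × 111000 × cos 4.475° ≈ 1e-05 × 110662 ≈ 1.10662 m.
Combining orthogonally: (1.11² + 1.10662²)^½ ≈ 1.56739 m.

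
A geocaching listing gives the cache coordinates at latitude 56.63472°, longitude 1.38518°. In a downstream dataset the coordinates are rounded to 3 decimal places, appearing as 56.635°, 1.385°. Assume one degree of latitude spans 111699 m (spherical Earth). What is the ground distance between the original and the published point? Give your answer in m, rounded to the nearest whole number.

Δlat = 56.63472 − 56.635 = -0.00028°; Δlon = 1.38518 − 1.385 = +0.00018°.
North–south shift: -0.00028 × 111699 = -31.2757 m.
E–W at 56.635°: 0.00018° × 111699 × cos 56.635° = 0.00018 × 111699 × 0.5500 ≈ 11.0576 m.
Combined displacement = (31.2757² + 11.0576²)^½ ≈ 33.1729 m.

33 m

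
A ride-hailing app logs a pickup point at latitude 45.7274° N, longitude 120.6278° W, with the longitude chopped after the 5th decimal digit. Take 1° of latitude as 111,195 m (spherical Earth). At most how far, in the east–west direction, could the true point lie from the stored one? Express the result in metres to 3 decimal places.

0.776 metres

Truncating at 5 decimal places can drop up to a full unit in the last place, so the longitude may be off by as much as 1e-05°.
At latitude 45.7274° a degree of longitude spans 111195 m × cos 45.7274° = 111195 × 0.6981 ≈ 77622.2 m.
So at most 1e-05° × 77622.2 ≈ 0.776222 m east–west.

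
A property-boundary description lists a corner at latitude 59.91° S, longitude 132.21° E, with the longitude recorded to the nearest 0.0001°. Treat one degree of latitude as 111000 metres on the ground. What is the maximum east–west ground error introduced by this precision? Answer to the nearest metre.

3 metres

Rounding to 4 decimal places leaves the longitude within ±5e-05° of the true value.
One degree of longitude at 59.91° is 111000 × cos 59.91° ≈ 111000 × 0.5014 = 55650.9 m.
Maximum E–W displacement: 5e-05 × 55650.9 = 2.78255 m.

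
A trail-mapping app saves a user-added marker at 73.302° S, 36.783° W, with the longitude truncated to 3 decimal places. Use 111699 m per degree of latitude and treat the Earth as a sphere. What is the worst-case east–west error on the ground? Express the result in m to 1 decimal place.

32.1 m

Truncating at 3 decimal places can drop up to a full unit in the last place, so the longitude may be off by as much as 0.001°.
At latitude 73.302° a degree of longitude spans 111699 m × cos 73.302° = 111699 × 0.2873 ≈ 32094.1 m.
East–west error: 0.001° × 32094.1 m/° ≈ 32.0941 m.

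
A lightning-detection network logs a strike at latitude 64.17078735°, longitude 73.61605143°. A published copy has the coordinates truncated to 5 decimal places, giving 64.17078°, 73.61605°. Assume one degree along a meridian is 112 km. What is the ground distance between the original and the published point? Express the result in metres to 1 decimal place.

0.8 metres

The latitude changed by +0.00000735° and the longitude by +0.00000143°.
N–S: 0.00000735° × 112000 m/° = 0.8232 m.
E–W at 64.1708°: 0.00000143° × 112000 × cos 64.1708° = 0.00000143 × 112000 × 0.4357 ≈ 0.0697801 m.
Hypotenuse of the two orthogonal shifts: √(0.8232² + 0.0697801²) = 0.826152 m.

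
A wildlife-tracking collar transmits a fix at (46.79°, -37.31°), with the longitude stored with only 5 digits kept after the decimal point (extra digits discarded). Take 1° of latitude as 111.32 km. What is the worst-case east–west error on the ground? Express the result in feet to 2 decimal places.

2.50 feet

Truncating at 5 decimal places can drop up to a full unit in the last place, so the longitude may be off by as much as 1e-05°.
At latitude 46.79° a degree of longitude spans 111320 m × cos 46.79° = 111320 × 0.6847 ≈ 76217.9 m.
So at most 1e-05° × 76217.9 ≈ 0.762179 m east–west.
Converting: 0.762179 m × 3.2808 ft/m ≈ 2.5006 ft.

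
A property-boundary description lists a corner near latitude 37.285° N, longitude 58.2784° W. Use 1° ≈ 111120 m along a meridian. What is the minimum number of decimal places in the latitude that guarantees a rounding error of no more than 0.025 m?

7 decimal places

One degree of latitude covers 111120 m.
With N decimal places the half-ulp bound is 0.5·10⁻ᴺ°, or 0.5·10⁻ᴺ × 111120 m on the ground.
Setting 55560 × 10⁻ᴺ ≤ 0.025 gives 10ᴺ ≥ 2.222e+06, i.e. N ≥ 6.35.
So 7 decimal places suffice (0.00556 m); 6 would allow up to 0.0556 m.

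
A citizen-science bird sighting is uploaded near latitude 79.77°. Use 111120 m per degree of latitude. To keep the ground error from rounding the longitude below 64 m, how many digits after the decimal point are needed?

At 79.77° one degree of longitude covers 111120 × cos 79.77° ≈ 111120 × 0.1776 ≈ 19734.9 m.
N decimal places → at most half a unit in the last place, 0.5 × 10⁻ᴺ° = 19734.9/2 × 10⁻ᴺ m.
Setting 9867.46 × 10⁻ᴺ ≤ 64 gives 10ᴺ ≥ 154.2, i.e. N ≥ 2.19.
N = 2 would give 98.7 m (too coarse); N = 3 gives 9.87 m ≤ 64 m.

3 decimal places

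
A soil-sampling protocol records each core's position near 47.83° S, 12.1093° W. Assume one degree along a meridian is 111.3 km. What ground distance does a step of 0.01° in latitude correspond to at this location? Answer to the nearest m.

Along a meridian 0.01° is 0.01 × 111300 = 1113 m.

1113 m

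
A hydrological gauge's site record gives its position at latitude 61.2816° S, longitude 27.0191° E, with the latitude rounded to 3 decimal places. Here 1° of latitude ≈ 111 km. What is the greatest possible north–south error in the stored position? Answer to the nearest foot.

182 feet

Rounding to 3 decimal places leaves the latitude within ±0.0005° of the true value.
So the N–S error is at most 0.0005 × 111000 = 55.5 m.
Converting: 55.5 m × 3.2808 ft/m ≈ 182.09 ft.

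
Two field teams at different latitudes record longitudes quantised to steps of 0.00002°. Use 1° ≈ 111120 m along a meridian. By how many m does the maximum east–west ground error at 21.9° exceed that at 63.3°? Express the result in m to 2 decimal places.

0.53 m

With a 0.00002° grid the true value lies within half a step, ±0.00002°/2 = ±1e-05°, of the stored one.
Error at 21.9° = 1e-05° × 111120 × cos 21.9° ≈ 1.1112 × 0.9278 = 1.031 m.
At 63.3°: 1e-05° × 111120 × cos 63.3° = 1e-05 × 111120 × 0.4493 ≈ 0.49928 m.
So the lower-latitude error exceeds the higher by 1.031 − 0.49928 = 0.53173 m.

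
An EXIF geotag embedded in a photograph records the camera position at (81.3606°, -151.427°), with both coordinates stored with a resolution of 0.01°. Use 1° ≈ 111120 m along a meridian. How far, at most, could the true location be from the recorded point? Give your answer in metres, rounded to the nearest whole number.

562 metres

With a 0.01° grid the true value lies within half a step, ±0.01°/2 = ±0.005°, of the stored one.
Latitude error → 0.005 × 111120 = 555.6 m along the meridian.
East–west component at 81.3606°: 0.005° × 111120 × cos 81.3606° ≈ 0.005 × 16691.9 ≈ 83.4596 m.
Combining orthogonally: (555.6² + 83.4596²)^½ ≈ 561.833 m.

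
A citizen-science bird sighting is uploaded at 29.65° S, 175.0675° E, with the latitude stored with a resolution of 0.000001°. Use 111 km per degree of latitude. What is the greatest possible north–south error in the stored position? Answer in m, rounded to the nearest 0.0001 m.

With a 0.000001° grid the true value lies within half a step, ±0.000001°/2 = ±5e-07°, of the stored one.
Along the meridian that is 5e-07° × 111000 m/° = 0.0555 m.

0.0555 m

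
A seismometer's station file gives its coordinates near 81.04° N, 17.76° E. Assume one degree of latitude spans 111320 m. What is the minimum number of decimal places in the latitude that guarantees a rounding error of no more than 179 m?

3

One degree of latitude covers 111320 m.
N decimal places → at most half a unit in the last place, 0.5 × 10⁻ᴺ° = 111320/2 × 10⁻ᴺ m.
Need 0.5 × 111320 × 10⁻ᴺ ≤ 179 → 10⁻ᴺ ≤ 3.216e-03, so N ≥ 2.49.
N = 2 would give 557 m (too coarse); N = 3 gives 55.7 m ≤ 179 m.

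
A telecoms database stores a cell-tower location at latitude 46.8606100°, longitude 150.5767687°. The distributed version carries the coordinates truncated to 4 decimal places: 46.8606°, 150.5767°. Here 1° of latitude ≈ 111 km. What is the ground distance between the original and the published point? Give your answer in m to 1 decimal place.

The latitude changed by +0.0000100° and the longitude by +0.0000687°.
North–south shift: 0.0000100 × 111000 = 1.11 m.
E–W at 46.8606°: 0.0000687° × 111000 × cos 46.8606° = 0.0000687 × 111000 × 0.6838 ≈ 5.21427 m.
Hypotenuse of the two orthogonal shifts: √(1.11² + 5.21427²) = 5.33111 m.

5.3 m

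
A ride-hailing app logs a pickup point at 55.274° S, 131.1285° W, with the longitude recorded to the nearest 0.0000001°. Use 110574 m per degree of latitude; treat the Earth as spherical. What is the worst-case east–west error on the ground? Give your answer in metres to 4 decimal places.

0.0031 metres

Rounding to 7 decimal places leaves the longitude within ±5e-08° of the true value.
Parallels shrink by cos φ, so at 55.274° a degree of longitude is 110574 × 0.5697 ≈ 62988.8 m.
So at most 5e-08° × 62988.8 ≈ 0.00314944 m east–west.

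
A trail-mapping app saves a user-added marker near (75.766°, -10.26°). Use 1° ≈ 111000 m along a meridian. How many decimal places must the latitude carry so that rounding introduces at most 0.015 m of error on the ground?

One degree of latitude covers 111000 m.
With N decimal places the half-ulp bound is 0.5·10⁻ᴺ°, or 0.5·10⁻ᴺ × 111000 m on the ground.
Setting 55500 × 10⁻ᴺ ≤ 0.015 gives 10ᴺ ≥ 3.7e+06, i.e. N ≥ 6.57.
N = 6 would give 0.0555 m (too coarse); N = 7 gives 0.00555 m ≤ 0.015 m.

7 decimal places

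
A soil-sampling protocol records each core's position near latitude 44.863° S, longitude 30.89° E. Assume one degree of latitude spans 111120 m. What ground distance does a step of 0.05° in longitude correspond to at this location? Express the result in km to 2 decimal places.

0.05° of longitude at 44.863° is 0.05 × 111120 × cos 44.863° ≈ 0.05 × 78761.4 = 3938.07 m.
That is 3938.07 m = 3.9381 km.

3.94 km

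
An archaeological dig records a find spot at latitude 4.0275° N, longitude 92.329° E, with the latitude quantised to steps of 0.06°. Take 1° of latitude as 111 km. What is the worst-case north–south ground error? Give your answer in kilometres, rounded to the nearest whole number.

With a 0.06° grid the true value lies within half a step, ±0.06°/2 = ±0.03°, of the stored one.
North–south distance: 0.03° × 111000 m/° = 3330 m.
That is 3330 m = 3.33 km.

3 kilometres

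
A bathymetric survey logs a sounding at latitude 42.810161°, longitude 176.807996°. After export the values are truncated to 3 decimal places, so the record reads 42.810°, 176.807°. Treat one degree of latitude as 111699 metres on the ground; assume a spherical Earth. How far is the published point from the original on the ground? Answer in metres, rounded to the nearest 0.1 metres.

83.6 metres

The latitude changed by +0.000161° and the longitude by +0.000996°.
North–south shift: 0.000161 × 111699 = 17.9835 m.
East–west at this latitude: 0.000996° × 111699 × cos 42.81° ≈ 0.000996 × 81943.6 = 81.6159 m.
Hypotenuse of the two orthogonal shifts: √(17.9835² + 81.6159²) = 83.5737 m.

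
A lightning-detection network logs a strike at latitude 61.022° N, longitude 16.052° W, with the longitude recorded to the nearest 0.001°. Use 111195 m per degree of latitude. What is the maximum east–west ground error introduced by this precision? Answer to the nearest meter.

27 meters

Rounding to 3 decimal places leaves the longitude within ±0.0005° of the true value.
One degree of longitude at 61.022° is 111195 × cos 61.022° ≈ 111195 × 0.4845 = 53871.1 m.
So at most 0.0005° × 53871.1 ≈ 26.9355 m east–west.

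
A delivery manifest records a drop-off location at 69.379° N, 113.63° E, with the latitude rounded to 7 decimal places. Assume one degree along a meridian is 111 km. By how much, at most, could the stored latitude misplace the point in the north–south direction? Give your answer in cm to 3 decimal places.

0.555 cm

Rounding to 7 decimal places leaves the latitude within ±5e-08° of the true value.
Along the meridian that is 5e-08° × 111000 m/° = 0.00555 m.
That is 0.00555 m = 0.555 cm.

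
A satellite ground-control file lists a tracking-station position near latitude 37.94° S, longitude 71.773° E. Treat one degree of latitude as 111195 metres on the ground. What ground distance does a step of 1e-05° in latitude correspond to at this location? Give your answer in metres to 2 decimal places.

1e-05° × 111195 m/° = 1.11195 m.

1.11 metres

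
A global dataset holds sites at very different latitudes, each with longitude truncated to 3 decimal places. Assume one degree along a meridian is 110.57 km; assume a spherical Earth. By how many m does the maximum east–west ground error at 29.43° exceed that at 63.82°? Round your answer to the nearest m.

Truncating at 3 decimal places can drop up to a full unit in the last place, so the longitude may be off by as much as 0.001°.
At 29.43°: 0.001° × 110570 × cos 29.43° = 0.001 × 110570 × 0.8710 ≈ 96.302 m.
Error at 63.82° = 0.001° × 110570 × cos 63.82° ≈ 110.57 × 0.4412 = 48.783 m.
Difference: 96.302 − 48.783 = 47.519 m.

48 m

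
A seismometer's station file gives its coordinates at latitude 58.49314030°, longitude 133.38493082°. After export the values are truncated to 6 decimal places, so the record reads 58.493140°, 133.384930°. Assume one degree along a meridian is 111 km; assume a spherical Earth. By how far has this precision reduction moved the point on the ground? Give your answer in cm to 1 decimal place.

The latitude changed by +0.00000030° and the longitude by +0.00000082°.
N–S: 0.00000030° × 111000 m/° = 0.0333 m.
E–W at 58.4931°: 0.00000082° × 111000 × cos 58.4931° = 0.00000082 × 111000 × 0.5226 ≈ 0.0475671 m.
Hypotenuse of the two orthogonal shifts: √(0.0333² + 0.0475671²) = 0.0580648 m.
That is 0.0580648 m = 5.8065 cm.

5.8 cm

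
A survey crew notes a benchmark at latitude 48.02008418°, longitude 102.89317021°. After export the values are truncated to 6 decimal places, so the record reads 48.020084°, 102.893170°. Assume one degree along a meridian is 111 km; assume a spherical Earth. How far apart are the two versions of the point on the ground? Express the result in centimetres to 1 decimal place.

Δlat = 48.02008418 − 48.020084 = +0.00000018°; Δlon = 102.89317021 − 102.893170 = +0.00000021°.
N–S: 0.00000018° × 111000 m/° = 0.01998 m.
E–W at 48.0201°: 0.00000021° × 111000 × cos 48.0201° = 0.00000021 × 111000 × 0.6689 ≈ 0.0155914 m.
Combined displacement = (0.01998² + 0.0155914²)^½ ≈ 0.0253435 m.
That is 0.0253435 m = 2.5343 cm.

2.5 centimetres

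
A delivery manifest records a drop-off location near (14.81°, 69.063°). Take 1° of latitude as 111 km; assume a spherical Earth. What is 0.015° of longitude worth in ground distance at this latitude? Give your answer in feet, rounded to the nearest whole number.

5281 feet

0.015° of longitude at 14.81° is 0.015 × 111000 × cos 14.81° ≈ 0.015 × 107312 = 1609.69 m.
In feet: 1609.69 m ÷ 0.3048 ≈ 5281.1 ft.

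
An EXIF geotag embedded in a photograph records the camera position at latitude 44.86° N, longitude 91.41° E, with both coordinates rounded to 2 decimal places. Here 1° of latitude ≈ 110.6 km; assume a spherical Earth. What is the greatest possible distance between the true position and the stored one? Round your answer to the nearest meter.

Rounding to 2 decimal places leaves each coordinate within ±0.005° of the true value.
Latitude error → 0.005 × 110600 = 553 m along the meridian.
Longitude error → 0.005 × 110600 × cos 44.86° = 0.005 × 110600 × 0.7088 ≈ 391.984 m.
The two errors are perpendicular, so the maximum displacement is √(553² + 391.984²) ≈ 677.835 m.

678 meters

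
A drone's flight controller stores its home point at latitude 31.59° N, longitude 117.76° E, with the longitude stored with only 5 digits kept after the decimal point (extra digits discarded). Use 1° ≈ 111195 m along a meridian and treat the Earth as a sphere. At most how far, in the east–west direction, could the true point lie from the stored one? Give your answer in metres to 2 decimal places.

0.95 metres

Truncating at 5 decimal places can drop up to a full unit in the last place, so the longitude may be off by as much as 1e-05°.
One degree of longitude at 31.59° is 111195 × cos 31.59° ≈ 111195 × 0.8518 = 94717.9 m.
So at most 1e-05° × 94717.9 ≈ 0.947179 m east–west.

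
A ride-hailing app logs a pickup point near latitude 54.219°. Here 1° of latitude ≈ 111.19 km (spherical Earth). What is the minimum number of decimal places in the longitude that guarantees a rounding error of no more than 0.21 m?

6 decimal places

At 54.219° one degree of longitude covers 111190 × cos 54.219° ≈ 111190 × 0.5847 ≈ 65011.5 m.
Rounding to N decimal places gives at most 0.5 × 10⁻ᴺ degrees of error, i.e. 0.5 × 10⁻ᴺ × 65011.5 m.
Need 0.5 × 65011.5 × 10⁻ᴺ ≤ 0.21 → 10⁻ᴺ ≤ 6.460e-06, so N ≥ 5.19.
N = 5 would give 0.325 m (too coarse); N = 6 gives 0.0325 m ≤ 0.21 m.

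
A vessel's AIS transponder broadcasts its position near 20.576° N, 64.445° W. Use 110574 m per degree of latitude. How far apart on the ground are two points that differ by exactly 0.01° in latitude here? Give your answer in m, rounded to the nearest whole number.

1106 m

Along a meridian 0.01° is 0.01 × 110574 = 1105.74 m.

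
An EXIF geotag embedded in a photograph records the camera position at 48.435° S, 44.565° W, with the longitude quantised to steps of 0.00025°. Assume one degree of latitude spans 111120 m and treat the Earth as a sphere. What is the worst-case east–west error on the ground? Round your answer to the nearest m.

With a 0.00025° grid the true value lies within half a step, ±0.00025°/2 = ±0.000125°, of the stored one.
At latitude 48.435° a degree of longitude spans 111120 m × cos 48.435° = 111120 × 0.6635 ≈ 73724.7 m.
So at most 0.000125° × 73724.7 ≈ 9.21559 m east–west.

9 m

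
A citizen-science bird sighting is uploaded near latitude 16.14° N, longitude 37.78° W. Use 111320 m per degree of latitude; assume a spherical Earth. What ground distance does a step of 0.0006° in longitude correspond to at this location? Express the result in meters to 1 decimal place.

One degree of longitude here spans 111320 × cos 16.14° = 111320 × 0.9606 ≈ 106932 m; 0.0006° of that is 64.1594 m.

64.2 meters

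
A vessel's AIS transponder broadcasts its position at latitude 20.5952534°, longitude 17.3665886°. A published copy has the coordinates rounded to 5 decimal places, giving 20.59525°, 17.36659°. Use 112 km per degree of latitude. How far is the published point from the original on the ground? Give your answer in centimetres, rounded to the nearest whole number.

Δlat = 20.5952534 − 20.59525 = +0.0000034°; Δlon = 17.3665886 − 17.36659 = -0.0000014°.
North–south shift: 0.0000034 × 112000 = 0.3808 m.
E–W at 20.5953°: -0.0000014° × 112000 × cos 20.5953° = -0.0000014 × 112000 × 0.9361 ≈ -0.146779 m.
Distance: √(0.3808² + 0.146779²) ≈ 0.408109 m.
That is 0.408109 m = 40.811 cm.

41 centimetres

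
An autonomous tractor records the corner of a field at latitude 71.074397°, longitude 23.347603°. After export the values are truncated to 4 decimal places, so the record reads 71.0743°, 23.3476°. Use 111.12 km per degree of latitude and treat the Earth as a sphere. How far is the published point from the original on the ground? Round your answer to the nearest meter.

11 meters

The latitude changed by +0.000097° and the longitude by +0.000003°.
N–S: 0.000097° × 111120 m/° = 10.7786 m.
E–W at 71.0743°: 0.000003° × 111120 × cos 71.0743° = 0.000003 × 111120 × 0.3243 ≈ 0.108123 m.
Hypotenuse of the two orthogonal shifts: √(10.7786² + 0.108123²) = 10.7792 m.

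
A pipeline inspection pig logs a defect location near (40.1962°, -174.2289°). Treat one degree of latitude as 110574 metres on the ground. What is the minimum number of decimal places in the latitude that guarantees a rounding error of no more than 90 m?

3

One degree of latitude covers 110574 m.
N decimal places → at most half a unit in the last place, 0.5 × 10⁻ᴺ° = 110574/2 × 10⁻ᴺ m.
Setting 55287 × 10⁻ᴺ ≤ 90 gives 10ᴺ ≥ 614.3, i.e. N ≥ 2.79.
N = 2 would give 553 m (too coarse); N = 3 gives 55.3 m ≤ 90 m.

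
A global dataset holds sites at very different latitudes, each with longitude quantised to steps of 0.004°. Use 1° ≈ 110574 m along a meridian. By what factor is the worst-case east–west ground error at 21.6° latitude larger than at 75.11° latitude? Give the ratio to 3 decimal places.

3.618

With a 0.004° grid the true value lies within half a step, ±0.004°/2 = ±0.002°, of the stored one.
At 21.6°: 0.002° × 110574 × cos 21.6° = 0.002 × 110574 × 0.9298 ≈ 205.62 m.
Error at 75.11° = 0.002° × 110574 × cos 75.11° ≈ 221.15 × 0.2570 = 56.827 m.
The ratio reduces to cos 21.6° / cos 75.11° = 0.9298/0.2570 ≈ 3.6183.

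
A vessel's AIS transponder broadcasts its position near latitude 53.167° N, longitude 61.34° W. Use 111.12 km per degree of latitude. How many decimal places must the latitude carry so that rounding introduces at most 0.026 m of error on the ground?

7 decimal places

One degree of latitude covers 111120 m.
N decimal places → at most half a unit in the last place, 0.5 × 10⁻ᴺ° = 111120/2 × 10⁻ᴺ m.
Setting 55560 × 10⁻ᴺ ≤ 0.026 gives 10ᴺ ≥ 2.137e+06, i.e. N ≥ 6.33.
So 7 decimal places suffice (0.00556 m); 6 would allow up to 0.0556 m.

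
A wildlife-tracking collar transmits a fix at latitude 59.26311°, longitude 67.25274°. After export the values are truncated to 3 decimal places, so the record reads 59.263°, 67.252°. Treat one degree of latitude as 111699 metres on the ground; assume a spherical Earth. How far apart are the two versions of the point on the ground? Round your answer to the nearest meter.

The latitude changed by +0.00011° and the longitude by +0.00074°.
North–south shift: 0.00011 × 111699 = 12.2869 m.
E–W at 59.263°: 0.00074° × 111699 × cos 59.263° = 0.00074 × 111699 × 0.5111 ≈ 42.246 m.
Combined displacement = (12.2869² + 42.246²)^½ ≈ 43.9965 m.

44 meters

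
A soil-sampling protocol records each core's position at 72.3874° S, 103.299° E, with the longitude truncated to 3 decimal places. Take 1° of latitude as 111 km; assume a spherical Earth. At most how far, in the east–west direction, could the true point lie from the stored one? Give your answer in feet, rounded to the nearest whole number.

110 feet

Truncating at 3 decimal places can drop up to a full unit in the last place, so the longitude may be off by as much as 0.001°.
At latitude 72.3874° a degree of longitude spans 111000 m × cos 72.3874° = 111000 × 0.3026 ≈ 33586.3 m.
Maximum E–W displacement: 0.001 × 33586.3 = 33.5863 m.
Converting: 33.5863 m × 3.2808 ft/m ≈ 110.19 ft.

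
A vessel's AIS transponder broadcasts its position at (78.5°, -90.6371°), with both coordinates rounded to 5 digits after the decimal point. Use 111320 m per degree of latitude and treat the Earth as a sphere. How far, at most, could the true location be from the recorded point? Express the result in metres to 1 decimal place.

Rounding to 5 decimal places leaves each coordinate within ±5e-06° of the true value.
N–S: 5e-06° × 111320 m/° = 0.5566 m.
Longitude error → 5e-06 × 111320 × cos 78.5° = 5e-06 × 111320 × 0.1994 ≈ 0.110968 m.
Worst case both components are at the extreme and orthogonal: √(0.5566² + 0.110968²) ≈ 0.567554 m.

0.6 metres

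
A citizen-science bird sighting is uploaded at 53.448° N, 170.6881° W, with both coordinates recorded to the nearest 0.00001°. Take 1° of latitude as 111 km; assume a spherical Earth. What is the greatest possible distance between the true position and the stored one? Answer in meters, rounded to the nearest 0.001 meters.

Rounding to 5 decimal places leaves each coordinate within ±5e-06° of the true value.
Latitude error → 5e-06 × 111000 = 0.555 m along the meridian.
East–west component at 53.448°: 5e-06° × 111000 × cos 53.448° ≈ 5e-06 × 66106.3 ≈ 0.330531 m.
Combining orthogonally: (0.555² + 0.330531²)^½ ≈ 0.645969 m.

0.646 meters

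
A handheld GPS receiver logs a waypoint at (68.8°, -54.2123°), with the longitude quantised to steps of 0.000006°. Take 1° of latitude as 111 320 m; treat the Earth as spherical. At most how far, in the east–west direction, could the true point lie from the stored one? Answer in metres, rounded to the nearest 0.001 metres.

0.121 metres

With a 0.000006° grid the true value lies within half a step, ±0.000006°/2 = ±3e-06°, of the stored one.
At latitude 68.8° a degree of longitude spans 111320 m × cos 68.8° = 111320 × 0.3616 ≈ 40256 m.
So at most 3e-06° × 40256 ≈ 0.120768 m east–west.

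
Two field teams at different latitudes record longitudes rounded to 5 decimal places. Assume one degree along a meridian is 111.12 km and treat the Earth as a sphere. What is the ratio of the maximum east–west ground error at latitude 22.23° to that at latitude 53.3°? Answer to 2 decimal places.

1.55

Rounding to 5 decimal places leaves the longitude within ±5e-06° of the true value.
At 22.23°: 5e-06° × 111120 × cos 22.23° = 5e-06 × 111120 × 0.9257 ≈ 0.5143 m.
At 53.3°: 5e-06° × 111120 × cos 53.3° = 5e-06 × 111120 × 0.5976 ≈ 0.33204 m.
The ratio reduces to cos 22.23° / cos 53.3° = 0.9257/0.5976 ≈ 1.5489.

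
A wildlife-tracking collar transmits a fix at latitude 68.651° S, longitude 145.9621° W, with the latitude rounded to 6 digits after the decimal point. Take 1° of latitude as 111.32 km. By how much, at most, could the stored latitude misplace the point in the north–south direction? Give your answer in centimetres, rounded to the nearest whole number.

Rounding to 6 decimal places leaves the latitude within ±5e-07° of the true value.
North–south distance: 5e-07° × 111320 m/° = 0.05566 m.
That is 0.05566 m = 5.566 cm.

6 centimetres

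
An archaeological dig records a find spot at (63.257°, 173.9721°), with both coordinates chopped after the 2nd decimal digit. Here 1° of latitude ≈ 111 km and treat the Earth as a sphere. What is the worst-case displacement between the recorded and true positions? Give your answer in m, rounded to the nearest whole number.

Truncating at 2 decimal places can drop up to a full unit in the last place, so each coordinate may be off by as much as 0.01°.
North–south component: 0.01° × 111000 = 1110 m.
East–west component at 63.257°: 0.01° × 111000 × cos 63.257° ≈ 0.01 × 49948.8 ≈ 499.488 m.
Combining orthogonally: (1110² + 499.488²)^½ ≈ 1217.21 m.

1217 m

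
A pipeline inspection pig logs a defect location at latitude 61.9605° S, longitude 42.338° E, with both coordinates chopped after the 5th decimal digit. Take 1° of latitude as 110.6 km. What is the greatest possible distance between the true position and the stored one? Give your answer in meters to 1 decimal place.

Truncating at 5 decimal places can drop up to a full unit in the last place, so each coordinate may be off by as much as 1e-05°.
Latitude error → 1e-05 × 110600 = 1.106 m along the meridian.
Longitude error → 1e-05 × 110600 × cos 61.9605° = 1e-05 × 110600 × 0.4701 ≈ 0.519909 m.
Combining orthogonally: (1.106² + 0.519909²)^½ ≈ 1.22211 m.

1.2 meters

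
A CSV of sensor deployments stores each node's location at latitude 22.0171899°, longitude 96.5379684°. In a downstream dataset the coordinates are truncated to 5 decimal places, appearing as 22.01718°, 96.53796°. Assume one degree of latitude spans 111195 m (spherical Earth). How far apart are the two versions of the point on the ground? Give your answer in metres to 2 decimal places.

The latitude changed by +0.0000099° and the longitude by +0.0000084°.
North–south shift: 0.0000099 × 111195 = 1.10083 m.
E–W at 22.0172°: 0.0000084° × 111195 × cos 22.0172° = 0.0000084 × 111195 × 0.9271 ≈ 0.86592 m.
Hypotenuse of the two orthogonal shifts: √(1.10083² + 0.86592²) = 1.40059 m.

1.40 metres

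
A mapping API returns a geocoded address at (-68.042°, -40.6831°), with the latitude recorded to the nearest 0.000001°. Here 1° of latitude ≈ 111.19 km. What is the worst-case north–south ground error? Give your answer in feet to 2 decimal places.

0.18 feet

Rounding to 6 decimal places leaves the latitude within ±5e-07° of the true value.
Along the meridian that is 5e-07° × 111190 m/° = 0.055595 m.
In feet: 0.055595 m ÷ 0.3048 ≈ 0.1824 ft.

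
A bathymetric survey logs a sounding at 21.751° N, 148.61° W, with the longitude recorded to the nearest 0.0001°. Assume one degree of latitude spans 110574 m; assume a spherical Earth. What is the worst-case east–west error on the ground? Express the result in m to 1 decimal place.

5.1 m

Rounding to 4 decimal places leaves the longitude within ±5e-05° of the true value.
One degree of longitude at 21.751° is 110574 × cos 21.751° ≈ 110574 × 0.9288 = 102701 m.
Maximum E–W displacement: 5e-05 × 102701 = 5.13507 m.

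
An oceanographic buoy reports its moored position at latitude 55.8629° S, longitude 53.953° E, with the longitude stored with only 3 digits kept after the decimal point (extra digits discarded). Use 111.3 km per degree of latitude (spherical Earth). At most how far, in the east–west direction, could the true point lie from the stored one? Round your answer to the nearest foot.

Truncating at 3 decimal places can drop up to a full unit in the last place, so the longitude may be off by as much as 0.001°.
Parallels shrink by cos φ, so at 55.8629° a degree of longitude is 111300 × 0.5612 ≈ 62458.8 m.
So at most 0.001° × 62458.8 ≈ 62.4588 m east–west.
In feet: 62.4588 m ÷ 0.3048 ≈ 204.92 ft.

205 feet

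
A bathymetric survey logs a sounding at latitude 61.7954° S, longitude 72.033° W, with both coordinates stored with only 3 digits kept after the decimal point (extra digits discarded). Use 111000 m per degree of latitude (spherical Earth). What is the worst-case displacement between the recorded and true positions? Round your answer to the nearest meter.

123 meters

Truncating at 3 decimal places can drop up to a full unit in the last place, so each coordinate may be off by as much as 0.001°.
Latitude error → 0.001 × 111000 = 111 m along the meridian.
E–W at 61.7954°: 0.001° × 111000 × cos 61.7954° = 0.001 × 111000 × 0.4726 ≈ 52.461 m.
Worst case both components are at the extreme and orthogonal: √(111² + 52.461²) ≈ 122.773 m.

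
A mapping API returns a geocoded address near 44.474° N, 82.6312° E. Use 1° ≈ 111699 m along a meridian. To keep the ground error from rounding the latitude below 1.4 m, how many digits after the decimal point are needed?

5 decimal places

One degree of latitude covers 111699 m.
N decimal places → at most half a unit in the last place, 0.5 × 10⁻ᴺ° = 111699/2 × 10⁻ᴺ m.
Need 0.5 × 111699 × 10⁻ᴺ ≤ 1.4 → 10⁻ᴺ ≤ 2.507e-05, so N ≥ 4.60.
N = 4 would give 5.58 m (too coarse); N = 5 gives 0.558 m ≤ 1.4 m.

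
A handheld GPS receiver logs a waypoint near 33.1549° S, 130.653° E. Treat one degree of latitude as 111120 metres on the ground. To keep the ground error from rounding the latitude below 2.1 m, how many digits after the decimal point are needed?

5

One degree of latitude covers 111120 m.
N decimal places → at most half a unit in the last place, 0.5 × 10⁻ᴺ° = 111120/2 × 10⁻ᴺ m.
Need 0.5 × 111120 × 10⁻ᴺ ≤ 2.1 → 10⁻ᴺ ≤ 3.780e-05, so N ≥ 4.42.
N = 4 would give 5.56 m (too coarse); N = 5 gives 0.556 m ≤ 2.1 m.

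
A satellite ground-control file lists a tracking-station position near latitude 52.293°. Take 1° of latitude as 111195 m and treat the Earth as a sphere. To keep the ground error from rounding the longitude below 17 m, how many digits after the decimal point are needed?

At 52.293° one degree of longitude covers 111195 × cos 52.293° ≈ 111195 × 0.6116 ≈ 68009.5 m.
Rounding to N decimal places gives at most 0.5 × 10⁻ᴺ degrees of error, i.e. 0.5 × 10⁻ᴺ × 68009.5 m.
Need 0.5 × 68009.5 × 10⁻ᴺ ≤ 17 → 10⁻ᴺ ≤ 4.999e-04, so N ≥ 3.30.
N = 3 would give 34 m (too coarse); N = 4 gives 3.4 m ≤ 17 m.

4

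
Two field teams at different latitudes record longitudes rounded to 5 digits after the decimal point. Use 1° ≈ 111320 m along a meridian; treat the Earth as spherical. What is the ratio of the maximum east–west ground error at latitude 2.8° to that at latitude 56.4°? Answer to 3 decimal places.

Rounding to 5 decimal places leaves the longitude within ±5e-06° of the true value.
Error at 2.8° = 5e-06° × 111320 × cos 2.8° ≈ 0.5566 × 0.9988 = 0.55594 m.
Error at 56.4° = 5e-06° × 111320 × cos 56.4° ≈ 0.5566 × 0.5534 = 0.30802 m.
Ratio: 0.55594 / 0.30802 = cos 2.8° / cos 56.4° ≈ 1.8049.

1.805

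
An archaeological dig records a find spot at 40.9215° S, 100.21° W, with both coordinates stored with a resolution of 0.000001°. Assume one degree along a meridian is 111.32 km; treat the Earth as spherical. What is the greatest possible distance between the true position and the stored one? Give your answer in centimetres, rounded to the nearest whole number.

7 centimetres

With a 0.000001° grid the true value lies within half a step, ±0.000001°/2 = ±5e-07°, of the stored one.
N–S: 5e-07° × 111320 m/° = 0.05566 m.
Longitude error → 5e-07 × 111320 × cos 40.9215° = 5e-07 × 111320 × 0.7556 ≈ 0.0420571 m.
Worst case both components are at the extreme and orthogonal: √(0.05566² + 0.0420571²) ≈ 0.0697627 m.
That is 0.0697627 m = 6.9763 cm.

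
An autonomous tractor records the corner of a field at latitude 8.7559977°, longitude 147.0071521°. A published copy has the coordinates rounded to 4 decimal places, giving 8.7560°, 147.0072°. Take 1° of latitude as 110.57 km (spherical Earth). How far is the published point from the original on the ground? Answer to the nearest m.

5 m

Δlat = 8.7559977 − 8.7560 = -0.0000023°; Δlon = 147.0071521 − 147.0072 = -0.0000479°.
N–S: -0.0000023° × 110570 m/° = -0.254311 m.
East–west at this latitude: -0.0000479° × 110570 × cos 8.756° ≈ -0.0000479 × 109281 = -5.23458 m.
Hypotenuse of the two orthogonal shifts: √(0.254311² + 5.23458²) = 5.24075 m.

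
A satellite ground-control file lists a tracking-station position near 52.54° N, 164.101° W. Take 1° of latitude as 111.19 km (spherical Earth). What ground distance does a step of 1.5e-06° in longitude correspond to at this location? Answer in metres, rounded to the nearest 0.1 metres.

0.1 metres

1.5e-06° of longitude at 52.54° is 1.5e-06 × 111190 × cos 52.54° ≈ 1.5e-06 × 67626.6 = 0.10144 m.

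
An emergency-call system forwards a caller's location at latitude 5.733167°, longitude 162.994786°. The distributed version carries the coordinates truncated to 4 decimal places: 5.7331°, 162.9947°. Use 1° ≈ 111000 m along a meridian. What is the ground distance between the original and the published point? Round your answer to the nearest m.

The latitude changed by +0.000067° and the longitude by +0.000086°.
North–south shift: 0.000067 × 111000 = 7.437 m.
East–west at this latitude: 0.000086° × 111000 × cos 5.7331° ≈ 0.000086 × 110445 = 9.49825 m.
Hypotenuse of the two orthogonal shifts: √(7.437² + 9.49825²) = 12.0634 m.

12 m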